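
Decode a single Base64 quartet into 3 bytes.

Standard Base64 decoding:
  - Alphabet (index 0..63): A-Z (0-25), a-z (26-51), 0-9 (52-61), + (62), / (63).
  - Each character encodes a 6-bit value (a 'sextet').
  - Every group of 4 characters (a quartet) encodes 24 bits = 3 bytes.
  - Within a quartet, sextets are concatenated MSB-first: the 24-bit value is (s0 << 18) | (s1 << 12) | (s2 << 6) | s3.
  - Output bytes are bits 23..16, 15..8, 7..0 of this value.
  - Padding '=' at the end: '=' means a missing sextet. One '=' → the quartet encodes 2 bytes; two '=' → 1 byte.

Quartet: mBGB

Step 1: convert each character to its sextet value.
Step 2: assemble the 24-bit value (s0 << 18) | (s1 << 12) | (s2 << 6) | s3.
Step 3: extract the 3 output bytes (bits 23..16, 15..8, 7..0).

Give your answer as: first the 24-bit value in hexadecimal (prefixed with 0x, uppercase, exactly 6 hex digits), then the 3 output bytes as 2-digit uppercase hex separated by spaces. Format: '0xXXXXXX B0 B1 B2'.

Answer: 0x981181 98 11 81

Derivation:
Sextets: m=38, B=1, G=6, B=1
24-bit: (38<<18) | (1<<12) | (6<<6) | 1
      = 0x980000 | 0x001000 | 0x000180 | 0x000001
      = 0x981181
Bytes: (v>>16)&0xFF=98, (v>>8)&0xFF=11, v&0xFF=81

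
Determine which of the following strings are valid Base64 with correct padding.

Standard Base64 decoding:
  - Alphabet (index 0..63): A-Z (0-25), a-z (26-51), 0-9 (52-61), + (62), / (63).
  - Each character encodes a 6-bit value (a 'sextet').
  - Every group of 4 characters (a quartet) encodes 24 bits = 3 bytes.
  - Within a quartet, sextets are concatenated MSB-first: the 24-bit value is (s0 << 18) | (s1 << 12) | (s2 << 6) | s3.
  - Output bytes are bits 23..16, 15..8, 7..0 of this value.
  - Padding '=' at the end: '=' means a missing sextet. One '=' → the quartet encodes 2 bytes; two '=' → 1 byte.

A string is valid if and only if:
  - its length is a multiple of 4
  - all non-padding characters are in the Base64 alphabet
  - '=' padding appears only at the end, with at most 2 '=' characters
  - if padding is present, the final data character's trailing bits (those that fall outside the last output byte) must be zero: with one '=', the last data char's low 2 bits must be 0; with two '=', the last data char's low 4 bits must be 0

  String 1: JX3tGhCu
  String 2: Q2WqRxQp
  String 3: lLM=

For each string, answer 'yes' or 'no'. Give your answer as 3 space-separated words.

Answer: yes yes yes

Derivation:
String 1: 'JX3tGhCu' → valid
String 2: 'Q2WqRxQp' → valid
String 3: 'lLM=' → valid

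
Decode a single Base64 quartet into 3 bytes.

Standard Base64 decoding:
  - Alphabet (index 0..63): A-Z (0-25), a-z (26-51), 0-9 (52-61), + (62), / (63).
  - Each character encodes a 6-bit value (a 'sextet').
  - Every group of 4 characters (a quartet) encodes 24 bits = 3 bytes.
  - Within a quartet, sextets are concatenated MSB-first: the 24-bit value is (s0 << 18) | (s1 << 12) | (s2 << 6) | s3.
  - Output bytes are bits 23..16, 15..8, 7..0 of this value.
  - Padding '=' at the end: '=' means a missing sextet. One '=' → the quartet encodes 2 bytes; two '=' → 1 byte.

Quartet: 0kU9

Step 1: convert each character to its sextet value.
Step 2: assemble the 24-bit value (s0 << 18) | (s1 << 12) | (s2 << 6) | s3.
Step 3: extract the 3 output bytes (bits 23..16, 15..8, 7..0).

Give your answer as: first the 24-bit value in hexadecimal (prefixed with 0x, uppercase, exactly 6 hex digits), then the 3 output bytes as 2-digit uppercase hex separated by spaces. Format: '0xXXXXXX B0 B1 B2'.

Sextets: 0=52, k=36, U=20, 9=61
24-bit: (52<<18) | (36<<12) | (20<<6) | 61
      = 0xD00000 | 0x024000 | 0x000500 | 0x00003D
      = 0xD2453D
Bytes: (v>>16)&0xFF=D2, (v>>8)&0xFF=45, v&0xFF=3D

Answer: 0xD2453D D2 45 3D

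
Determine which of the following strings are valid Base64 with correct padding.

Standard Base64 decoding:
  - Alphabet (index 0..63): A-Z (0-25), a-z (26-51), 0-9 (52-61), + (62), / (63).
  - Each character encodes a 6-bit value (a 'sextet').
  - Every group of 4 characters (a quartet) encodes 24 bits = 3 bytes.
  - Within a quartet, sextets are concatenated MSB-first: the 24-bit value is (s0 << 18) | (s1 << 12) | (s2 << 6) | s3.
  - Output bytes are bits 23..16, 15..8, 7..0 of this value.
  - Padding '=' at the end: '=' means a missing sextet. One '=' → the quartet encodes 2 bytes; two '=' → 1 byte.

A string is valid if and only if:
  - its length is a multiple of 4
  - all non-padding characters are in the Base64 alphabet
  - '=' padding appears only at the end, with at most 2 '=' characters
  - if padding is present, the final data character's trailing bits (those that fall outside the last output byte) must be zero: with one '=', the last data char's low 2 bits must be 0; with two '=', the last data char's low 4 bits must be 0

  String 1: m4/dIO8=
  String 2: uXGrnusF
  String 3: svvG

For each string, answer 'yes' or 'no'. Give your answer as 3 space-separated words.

Answer: yes yes yes

Derivation:
String 1: 'm4/dIO8=' → valid
String 2: 'uXGrnusF' → valid
String 3: 'svvG' → valid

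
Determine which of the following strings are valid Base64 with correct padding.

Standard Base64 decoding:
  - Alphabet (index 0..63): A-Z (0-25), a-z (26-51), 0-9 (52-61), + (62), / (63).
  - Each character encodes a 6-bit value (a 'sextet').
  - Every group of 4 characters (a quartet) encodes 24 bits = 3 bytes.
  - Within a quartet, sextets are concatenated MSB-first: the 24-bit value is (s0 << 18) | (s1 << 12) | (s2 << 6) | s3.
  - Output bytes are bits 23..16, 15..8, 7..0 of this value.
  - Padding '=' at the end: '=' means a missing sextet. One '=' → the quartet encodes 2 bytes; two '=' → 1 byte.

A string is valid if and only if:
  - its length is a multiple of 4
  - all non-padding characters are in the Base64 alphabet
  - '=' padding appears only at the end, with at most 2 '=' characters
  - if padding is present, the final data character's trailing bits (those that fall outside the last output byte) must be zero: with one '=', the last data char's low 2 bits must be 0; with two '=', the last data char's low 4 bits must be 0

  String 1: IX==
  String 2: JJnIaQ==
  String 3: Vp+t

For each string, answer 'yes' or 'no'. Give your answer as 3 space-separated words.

String 1: 'IX==' → invalid (bad trailing bits)
String 2: 'JJnIaQ==' → valid
String 3: 'Vp+t' → valid

Answer: no yes yes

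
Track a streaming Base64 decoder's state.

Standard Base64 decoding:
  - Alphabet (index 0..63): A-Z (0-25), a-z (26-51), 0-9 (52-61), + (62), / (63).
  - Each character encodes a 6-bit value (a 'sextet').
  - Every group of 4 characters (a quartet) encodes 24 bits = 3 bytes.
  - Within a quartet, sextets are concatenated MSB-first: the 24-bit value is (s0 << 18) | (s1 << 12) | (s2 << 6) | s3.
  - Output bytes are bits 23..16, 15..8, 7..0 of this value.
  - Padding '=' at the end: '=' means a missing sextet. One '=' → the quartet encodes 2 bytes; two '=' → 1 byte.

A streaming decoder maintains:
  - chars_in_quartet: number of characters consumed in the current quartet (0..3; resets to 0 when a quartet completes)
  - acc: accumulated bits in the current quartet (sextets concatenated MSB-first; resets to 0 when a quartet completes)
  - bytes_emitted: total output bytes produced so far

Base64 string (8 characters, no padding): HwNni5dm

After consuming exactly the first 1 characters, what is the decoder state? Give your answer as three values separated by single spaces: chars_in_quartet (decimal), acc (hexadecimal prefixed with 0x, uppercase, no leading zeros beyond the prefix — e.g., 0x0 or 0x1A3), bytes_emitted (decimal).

Answer: 1 0x7 0

Derivation:
After char 0 ('H'=7): chars_in_quartet=1 acc=0x7 bytes_emitted=0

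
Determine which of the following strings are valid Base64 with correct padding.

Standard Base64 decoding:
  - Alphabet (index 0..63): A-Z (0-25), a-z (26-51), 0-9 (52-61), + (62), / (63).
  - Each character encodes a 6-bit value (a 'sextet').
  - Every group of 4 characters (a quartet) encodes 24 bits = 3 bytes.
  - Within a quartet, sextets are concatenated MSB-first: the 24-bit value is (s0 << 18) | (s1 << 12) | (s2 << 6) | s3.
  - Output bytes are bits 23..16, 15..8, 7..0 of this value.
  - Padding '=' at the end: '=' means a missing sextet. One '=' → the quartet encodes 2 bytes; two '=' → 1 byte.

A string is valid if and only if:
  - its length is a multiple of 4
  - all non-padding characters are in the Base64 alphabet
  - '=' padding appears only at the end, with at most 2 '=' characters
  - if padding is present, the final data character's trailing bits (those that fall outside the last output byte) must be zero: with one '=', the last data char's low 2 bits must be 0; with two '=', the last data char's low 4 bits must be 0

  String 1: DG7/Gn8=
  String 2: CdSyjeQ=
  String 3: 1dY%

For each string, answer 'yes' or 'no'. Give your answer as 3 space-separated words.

Answer: yes yes no

Derivation:
String 1: 'DG7/Gn8=' → valid
String 2: 'CdSyjeQ=' → valid
String 3: '1dY%' → invalid (bad char(s): ['%'])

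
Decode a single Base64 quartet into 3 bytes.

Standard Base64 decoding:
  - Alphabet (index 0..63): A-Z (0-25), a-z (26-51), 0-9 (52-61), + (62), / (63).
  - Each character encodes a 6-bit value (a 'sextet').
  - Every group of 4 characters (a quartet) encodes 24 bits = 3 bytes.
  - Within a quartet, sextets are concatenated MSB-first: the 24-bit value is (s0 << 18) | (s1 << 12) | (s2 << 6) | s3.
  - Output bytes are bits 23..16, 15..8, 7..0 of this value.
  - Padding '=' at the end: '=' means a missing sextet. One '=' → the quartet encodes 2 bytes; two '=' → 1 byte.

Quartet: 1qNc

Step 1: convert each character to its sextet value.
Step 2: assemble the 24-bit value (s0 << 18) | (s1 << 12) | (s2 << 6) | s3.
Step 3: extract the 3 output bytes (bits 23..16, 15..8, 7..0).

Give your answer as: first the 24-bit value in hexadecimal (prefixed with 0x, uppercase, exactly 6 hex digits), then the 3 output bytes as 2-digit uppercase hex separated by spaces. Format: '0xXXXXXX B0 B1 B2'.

Sextets: 1=53, q=42, N=13, c=28
24-bit: (53<<18) | (42<<12) | (13<<6) | 28
      = 0xD40000 | 0x02A000 | 0x000340 | 0x00001C
      = 0xD6A35C
Bytes: (v>>16)&0xFF=D6, (v>>8)&0xFF=A3, v&0xFF=5C

Answer: 0xD6A35C D6 A3 5C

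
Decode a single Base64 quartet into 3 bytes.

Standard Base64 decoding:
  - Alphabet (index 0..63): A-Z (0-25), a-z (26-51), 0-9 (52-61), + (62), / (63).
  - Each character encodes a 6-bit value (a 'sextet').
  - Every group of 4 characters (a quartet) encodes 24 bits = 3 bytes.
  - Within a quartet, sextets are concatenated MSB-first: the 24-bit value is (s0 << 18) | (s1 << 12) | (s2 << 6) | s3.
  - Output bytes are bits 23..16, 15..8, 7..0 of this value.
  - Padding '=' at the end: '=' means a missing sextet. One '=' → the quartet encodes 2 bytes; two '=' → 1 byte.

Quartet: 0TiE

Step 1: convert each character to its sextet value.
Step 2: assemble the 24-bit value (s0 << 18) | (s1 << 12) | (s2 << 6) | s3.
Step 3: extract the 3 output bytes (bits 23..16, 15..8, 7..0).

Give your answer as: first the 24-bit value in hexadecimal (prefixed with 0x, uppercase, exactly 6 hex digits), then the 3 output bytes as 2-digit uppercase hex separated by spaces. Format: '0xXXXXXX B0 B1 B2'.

Sextets: 0=52, T=19, i=34, E=4
24-bit: (52<<18) | (19<<12) | (34<<6) | 4
      = 0xD00000 | 0x013000 | 0x000880 | 0x000004
      = 0xD13884
Bytes: (v>>16)&0xFF=D1, (v>>8)&0xFF=38, v&0xFF=84

Answer: 0xD13884 D1 38 84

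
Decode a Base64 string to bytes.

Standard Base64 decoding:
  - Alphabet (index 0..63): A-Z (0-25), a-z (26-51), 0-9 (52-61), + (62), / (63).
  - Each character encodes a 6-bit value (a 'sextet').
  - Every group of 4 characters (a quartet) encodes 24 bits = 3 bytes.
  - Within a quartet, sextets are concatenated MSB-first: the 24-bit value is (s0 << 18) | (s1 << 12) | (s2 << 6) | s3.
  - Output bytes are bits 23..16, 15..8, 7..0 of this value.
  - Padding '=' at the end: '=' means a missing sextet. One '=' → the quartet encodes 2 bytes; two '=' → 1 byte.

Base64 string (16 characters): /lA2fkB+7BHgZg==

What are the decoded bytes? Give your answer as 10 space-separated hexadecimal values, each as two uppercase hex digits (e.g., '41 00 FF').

After char 0 ('/'=63): chars_in_quartet=1 acc=0x3F bytes_emitted=0
After char 1 ('l'=37): chars_in_quartet=2 acc=0xFE5 bytes_emitted=0
After char 2 ('A'=0): chars_in_quartet=3 acc=0x3F940 bytes_emitted=0
After char 3 ('2'=54): chars_in_quartet=4 acc=0xFE5036 -> emit FE 50 36, reset; bytes_emitted=3
After char 4 ('f'=31): chars_in_quartet=1 acc=0x1F bytes_emitted=3
After char 5 ('k'=36): chars_in_quartet=2 acc=0x7E4 bytes_emitted=3
After char 6 ('B'=1): chars_in_quartet=3 acc=0x1F901 bytes_emitted=3
After char 7 ('+'=62): chars_in_quartet=4 acc=0x7E407E -> emit 7E 40 7E, reset; bytes_emitted=6
After char 8 ('7'=59): chars_in_quartet=1 acc=0x3B bytes_emitted=6
After char 9 ('B'=1): chars_in_quartet=2 acc=0xEC1 bytes_emitted=6
After char 10 ('H'=7): chars_in_quartet=3 acc=0x3B047 bytes_emitted=6
After char 11 ('g'=32): chars_in_quartet=4 acc=0xEC11E0 -> emit EC 11 E0, reset; bytes_emitted=9
After char 12 ('Z'=25): chars_in_quartet=1 acc=0x19 bytes_emitted=9
After char 13 ('g'=32): chars_in_quartet=2 acc=0x660 bytes_emitted=9
Padding '==': partial quartet acc=0x660 -> emit 66; bytes_emitted=10

Answer: FE 50 36 7E 40 7E EC 11 E0 66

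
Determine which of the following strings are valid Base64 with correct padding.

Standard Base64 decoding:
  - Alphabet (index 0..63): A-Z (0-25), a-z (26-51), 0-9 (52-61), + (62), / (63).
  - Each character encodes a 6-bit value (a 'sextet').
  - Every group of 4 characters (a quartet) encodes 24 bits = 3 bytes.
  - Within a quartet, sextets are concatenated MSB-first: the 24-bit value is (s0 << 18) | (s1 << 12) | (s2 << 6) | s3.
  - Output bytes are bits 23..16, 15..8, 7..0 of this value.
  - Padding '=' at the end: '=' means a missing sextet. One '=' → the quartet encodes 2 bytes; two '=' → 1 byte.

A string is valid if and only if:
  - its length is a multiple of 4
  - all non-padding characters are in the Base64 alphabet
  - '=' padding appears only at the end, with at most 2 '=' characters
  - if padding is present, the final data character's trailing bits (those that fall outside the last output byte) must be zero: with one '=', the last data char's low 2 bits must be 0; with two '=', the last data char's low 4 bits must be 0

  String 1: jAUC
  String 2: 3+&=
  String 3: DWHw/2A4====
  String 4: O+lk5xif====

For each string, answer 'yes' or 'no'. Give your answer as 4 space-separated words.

Answer: yes no no no

Derivation:
String 1: 'jAUC' → valid
String 2: '3+&=' → invalid (bad char(s): ['&'])
String 3: 'DWHw/2A4====' → invalid (4 pad chars (max 2))
String 4: 'O+lk5xif====' → invalid (4 pad chars (max 2))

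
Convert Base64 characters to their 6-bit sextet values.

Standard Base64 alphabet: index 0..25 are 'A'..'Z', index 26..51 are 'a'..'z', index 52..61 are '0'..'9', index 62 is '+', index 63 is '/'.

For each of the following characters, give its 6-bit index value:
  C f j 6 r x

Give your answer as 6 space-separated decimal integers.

'C': A..Z range, ord('C') − ord('A') = 2
'f': a..z range, 26 + ord('f') − ord('a') = 31
'j': a..z range, 26 + ord('j') − ord('a') = 35
'6': 0..9 range, 52 + ord('6') − ord('0') = 58
'r': a..z range, 26 + ord('r') − ord('a') = 43
'x': a..z range, 26 + ord('x') − ord('a') = 49

Answer: 2 31 35 58 43 49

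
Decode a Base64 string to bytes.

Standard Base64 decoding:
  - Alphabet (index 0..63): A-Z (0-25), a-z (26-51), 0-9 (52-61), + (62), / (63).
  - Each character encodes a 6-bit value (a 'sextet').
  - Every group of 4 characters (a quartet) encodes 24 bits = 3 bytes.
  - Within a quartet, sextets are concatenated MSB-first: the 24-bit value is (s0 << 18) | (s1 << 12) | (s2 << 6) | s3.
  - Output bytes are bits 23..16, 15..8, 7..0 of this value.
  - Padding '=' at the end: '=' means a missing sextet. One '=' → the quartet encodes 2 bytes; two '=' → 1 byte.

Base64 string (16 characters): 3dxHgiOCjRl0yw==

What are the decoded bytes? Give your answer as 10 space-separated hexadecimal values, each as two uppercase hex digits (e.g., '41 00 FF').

Answer: DD DC 47 82 23 82 8D 19 74 CB

Derivation:
After char 0 ('3'=55): chars_in_quartet=1 acc=0x37 bytes_emitted=0
After char 1 ('d'=29): chars_in_quartet=2 acc=0xDDD bytes_emitted=0
After char 2 ('x'=49): chars_in_quartet=3 acc=0x37771 bytes_emitted=0
After char 3 ('H'=7): chars_in_quartet=4 acc=0xDDDC47 -> emit DD DC 47, reset; bytes_emitted=3
After char 4 ('g'=32): chars_in_quartet=1 acc=0x20 bytes_emitted=3
After char 5 ('i'=34): chars_in_quartet=2 acc=0x822 bytes_emitted=3
After char 6 ('O'=14): chars_in_quartet=3 acc=0x2088E bytes_emitted=3
After char 7 ('C'=2): chars_in_quartet=4 acc=0x822382 -> emit 82 23 82, reset; bytes_emitted=6
After char 8 ('j'=35): chars_in_quartet=1 acc=0x23 bytes_emitted=6
After char 9 ('R'=17): chars_in_quartet=2 acc=0x8D1 bytes_emitted=6
After char 10 ('l'=37): chars_in_quartet=3 acc=0x23465 bytes_emitted=6
After char 11 ('0'=52): chars_in_quartet=4 acc=0x8D1974 -> emit 8D 19 74, reset; bytes_emitted=9
After char 12 ('y'=50): chars_in_quartet=1 acc=0x32 bytes_emitted=9
After char 13 ('w'=48): chars_in_quartet=2 acc=0xCB0 bytes_emitted=9
Padding '==': partial quartet acc=0xCB0 -> emit CB; bytes_emitted=10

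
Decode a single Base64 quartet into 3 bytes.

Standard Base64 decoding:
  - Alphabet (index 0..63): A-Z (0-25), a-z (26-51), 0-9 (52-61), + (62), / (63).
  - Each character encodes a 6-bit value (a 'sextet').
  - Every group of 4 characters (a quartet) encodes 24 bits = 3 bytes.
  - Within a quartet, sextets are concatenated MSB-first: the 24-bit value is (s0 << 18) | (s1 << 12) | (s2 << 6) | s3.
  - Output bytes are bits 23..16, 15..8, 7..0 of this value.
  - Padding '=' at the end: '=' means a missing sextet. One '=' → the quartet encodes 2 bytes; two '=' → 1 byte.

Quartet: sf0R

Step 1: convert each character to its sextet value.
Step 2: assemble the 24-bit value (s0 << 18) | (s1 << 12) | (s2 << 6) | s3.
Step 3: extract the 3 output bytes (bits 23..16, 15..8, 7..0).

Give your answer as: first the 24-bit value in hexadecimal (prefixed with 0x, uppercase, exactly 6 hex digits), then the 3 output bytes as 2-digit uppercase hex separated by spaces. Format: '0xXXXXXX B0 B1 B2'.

Answer: 0xB1FD11 B1 FD 11

Derivation:
Sextets: s=44, f=31, 0=52, R=17
24-bit: (44<<18) | (31<<12) | (52<<6) | 17
      = 0xB00000 | 0x01F000 | 0x000D00 | 0x000011
      = 0xB1FD11
Bytes: (v>>16)&0xFF=B1, (v>>8)&0xFF=FD, v&0xFF=11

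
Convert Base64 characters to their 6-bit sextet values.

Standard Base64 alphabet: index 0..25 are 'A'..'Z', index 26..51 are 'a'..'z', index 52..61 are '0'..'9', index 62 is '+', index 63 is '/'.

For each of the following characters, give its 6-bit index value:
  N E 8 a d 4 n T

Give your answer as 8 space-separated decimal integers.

Answer: 13 4 60 26 29 56 39 19

Derivation:
'N': A..Z range, ord('N') − ord('A') = 13
'E': A..Z range, ord('E') − ord('A') = 4
'8': 0..9 range, 52 + ord('8') − ord('0') = 60
'a': a..z range, 26 + ord('a') − ord('a') = 26
'd': a..z range, 26 + ord('d') − ord('a') = 29
'4': 0..9 range, 52 + ord('4') − ord('0') = 56
'n': a..z range, 26 + ord('n') − ord('a') = 39
'T': A..Z range, ord('T') − ord('A') = 19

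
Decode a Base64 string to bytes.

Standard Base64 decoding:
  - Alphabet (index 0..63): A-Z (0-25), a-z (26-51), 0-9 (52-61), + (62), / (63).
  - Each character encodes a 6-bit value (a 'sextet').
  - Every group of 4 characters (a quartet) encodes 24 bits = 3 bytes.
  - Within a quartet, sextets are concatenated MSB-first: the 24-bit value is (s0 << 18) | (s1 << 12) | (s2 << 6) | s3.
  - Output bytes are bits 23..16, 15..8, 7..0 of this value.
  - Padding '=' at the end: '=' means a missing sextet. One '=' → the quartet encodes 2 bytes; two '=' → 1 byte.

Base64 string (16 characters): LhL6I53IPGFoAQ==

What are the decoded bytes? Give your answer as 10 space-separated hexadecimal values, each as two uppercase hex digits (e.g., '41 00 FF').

After char 0 ('L'=11): chars_in_quartet=1 acc=0xB bytes_emitted=0
After char 1 ('h'=33): chars_in_quartet=2 acc=0x2E1 bytes_emitted=0
After char 2 ('L'=11): chars_in_quartet=3 acc=0xB84B bytes_emitted=0
After char 3 ('6'=58): chars_in_quartet=4 acc=0x2E12FA -> emit 2E 12 FA, reset; bytes_emitted=3
After char 4 ('I'=8): chars_in_quartet=1 acc=0x8 bytes_emitted=3
After char 5 ('5'=57): chars_in_quartet=2 acc=0x239 bytes_emitted=3
After char 6 ('3'=55): chars_in_quartet=3 acc=0x8E77 bytes_emitted=3
After char 7 ('I'=8): chars_in_quartet=4 acc=0x239DC8 -> emit 23 9D C8, reset; bytes_emitted=6
After char 8 ('P'=15): chars_in_quartet=1 acc=0xF bytes_emitted=6
After char 9 ('G'=6): chars_in_quartet=2 acc=0x3C6 bytes_emitted=6
After char 10 ('F'=5): chars_in_quartet=3 acc=0xF185 bytes_emitted=6
After char 11 ('o'=40): chars_in_quartet=4 acc=0x3C6168 -> emit 3C 61 68, reset; bytes_emitted=9
After char 12 ('A'=0): chars_in_quartet=1 acc=0x0 bytes_emitted=9
After char 13 ('Q'=16): chars_in_quartet=2 acc=0x10 bytes_emitted=9
Padding '==': partial quartet acc=0x10 -> emit 01; bytes_emitted=10

Answer: 2E 12 FA 23 9D C8 3C 61 68 01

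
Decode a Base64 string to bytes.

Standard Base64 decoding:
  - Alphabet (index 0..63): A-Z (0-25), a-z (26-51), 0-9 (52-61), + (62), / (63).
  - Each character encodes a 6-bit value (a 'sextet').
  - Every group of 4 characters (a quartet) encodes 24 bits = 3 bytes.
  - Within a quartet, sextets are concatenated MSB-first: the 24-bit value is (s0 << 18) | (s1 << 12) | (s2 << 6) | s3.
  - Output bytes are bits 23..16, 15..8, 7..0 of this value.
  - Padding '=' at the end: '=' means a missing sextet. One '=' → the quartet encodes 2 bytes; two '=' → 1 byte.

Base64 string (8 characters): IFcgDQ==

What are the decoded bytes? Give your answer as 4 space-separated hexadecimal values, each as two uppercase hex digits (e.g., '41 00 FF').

After char 0 ('I'=8): chars_in_quartet=1 acc=0x8 bytes_emitted=0
After char 1 ('F'=5): chars_in_quartet=2 acc=0x205 bytes_emitted=0
After char 2 ('c'=28): chars_in_quartet=3 acc=0x815C bytes_emitted=0
After char 3 ('g'=32): chars_in_quartet=4 acc=0x205720 -> emit 20 57 20, reset; bytes_emitted=3
After char 4 ('D'=3): chars_in_quartet=1 acc=0x3 bytes_emitted=3
After char 5 ('Q'=16): chars_in_quartet=2 acc=0xD0 bytes_emitted=3
Padding '==': partial quartet acc=0xD0 -> emit 0D; bytes_emitted=4

Answer: 20 57 20 0D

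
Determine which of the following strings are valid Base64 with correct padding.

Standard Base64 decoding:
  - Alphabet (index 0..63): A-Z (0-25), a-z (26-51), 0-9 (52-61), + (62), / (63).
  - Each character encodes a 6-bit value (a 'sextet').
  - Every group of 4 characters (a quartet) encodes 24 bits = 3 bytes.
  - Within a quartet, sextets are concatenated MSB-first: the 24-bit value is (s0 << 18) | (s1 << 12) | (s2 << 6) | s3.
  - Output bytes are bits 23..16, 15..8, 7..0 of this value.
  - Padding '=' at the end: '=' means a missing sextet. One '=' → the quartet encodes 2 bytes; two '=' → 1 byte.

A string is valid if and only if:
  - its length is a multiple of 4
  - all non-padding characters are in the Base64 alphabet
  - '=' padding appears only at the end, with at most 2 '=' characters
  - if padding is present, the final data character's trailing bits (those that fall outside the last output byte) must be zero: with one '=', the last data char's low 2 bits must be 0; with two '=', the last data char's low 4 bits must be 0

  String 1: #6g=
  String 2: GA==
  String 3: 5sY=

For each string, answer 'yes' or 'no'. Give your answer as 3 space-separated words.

Answer: no yes yes

Derivation:
String 1: '#6g=' → invalid (bad char(s): ['#'])
String 2: 'GA==' → valid
String 3: '5sY=' → valid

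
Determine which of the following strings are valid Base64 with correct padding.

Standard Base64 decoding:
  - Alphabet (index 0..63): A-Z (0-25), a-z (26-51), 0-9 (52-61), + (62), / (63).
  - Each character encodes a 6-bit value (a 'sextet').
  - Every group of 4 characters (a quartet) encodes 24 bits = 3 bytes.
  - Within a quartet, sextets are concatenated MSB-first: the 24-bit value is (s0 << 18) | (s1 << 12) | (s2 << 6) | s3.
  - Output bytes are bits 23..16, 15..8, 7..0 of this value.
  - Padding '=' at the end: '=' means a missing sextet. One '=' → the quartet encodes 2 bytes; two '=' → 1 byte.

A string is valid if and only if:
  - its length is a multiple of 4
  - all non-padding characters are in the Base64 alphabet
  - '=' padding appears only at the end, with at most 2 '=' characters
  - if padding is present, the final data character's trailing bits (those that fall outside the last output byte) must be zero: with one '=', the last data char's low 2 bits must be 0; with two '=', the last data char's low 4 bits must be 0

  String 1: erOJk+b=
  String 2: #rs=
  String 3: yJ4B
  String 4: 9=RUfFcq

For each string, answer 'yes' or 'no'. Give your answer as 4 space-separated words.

Answer: no no yes no

Derivation:
String 1: 'erOJk+b=' → invalid (bad trailing bits)
String 2: '#rs=' → invalid (bad char(s): ['#'])
String 3: 'yJ4B' → valid
String 4: '9=RUfFcq' → invalid (bad char(s): ['=']; '=' in middle)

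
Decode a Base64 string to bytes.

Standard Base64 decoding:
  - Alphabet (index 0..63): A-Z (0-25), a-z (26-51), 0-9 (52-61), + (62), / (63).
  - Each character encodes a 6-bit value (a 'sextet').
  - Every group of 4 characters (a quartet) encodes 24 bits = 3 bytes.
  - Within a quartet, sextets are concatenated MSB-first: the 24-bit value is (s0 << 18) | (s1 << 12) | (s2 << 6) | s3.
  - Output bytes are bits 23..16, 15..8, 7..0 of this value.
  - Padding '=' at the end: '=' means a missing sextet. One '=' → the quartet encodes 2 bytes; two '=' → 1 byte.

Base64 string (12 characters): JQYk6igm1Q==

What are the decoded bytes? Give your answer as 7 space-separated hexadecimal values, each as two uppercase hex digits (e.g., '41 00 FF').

After char 0 ('J'=9): chars_in_quartet=1 acc=0x9 bytes_emitted=0
After char 1 ('Q'=16): chars_in_quartet=2 acc=0x250 bytes_emitted=0
After char 2 ('Y'=24): chars_in_quartet=3 acc=0x9418 bytes_emitted=0
After char 3 ('k'=36): chars_in_quartet=4 acc=0x250624 -> emit 25 06 24, reset; bytes_emitted=3
After char 4 ('6'=58): chars_in_quartet=1 acc=0x3A bytes_emitted=3
After char 5 ('i'=34): chars_in_quartet=2 acc=0xEA2 bytes_emitted=3
After char 6 ('g'=32): chars_in_quartet=3 acc=0x3A8A0 bytes_emitted=3
After char 7 ('m'=38): chars_in_quartet=4 acc=0xEA2826 -> emit EA 28 26, reset; bytes_emitted=6
After char 8 ('1'=53): chars_in_quartet=1 acc=0x35 bytes_emitted=6
After char 9 ('Q'=16): chars_in_quartet=2 acc=0xD50 bytes_emitted=6
Padding '==': partial quartet acc=0xD50 -> emit D5; bytes_emitted=7

Answer: 25 06 24 EA 28 26 D5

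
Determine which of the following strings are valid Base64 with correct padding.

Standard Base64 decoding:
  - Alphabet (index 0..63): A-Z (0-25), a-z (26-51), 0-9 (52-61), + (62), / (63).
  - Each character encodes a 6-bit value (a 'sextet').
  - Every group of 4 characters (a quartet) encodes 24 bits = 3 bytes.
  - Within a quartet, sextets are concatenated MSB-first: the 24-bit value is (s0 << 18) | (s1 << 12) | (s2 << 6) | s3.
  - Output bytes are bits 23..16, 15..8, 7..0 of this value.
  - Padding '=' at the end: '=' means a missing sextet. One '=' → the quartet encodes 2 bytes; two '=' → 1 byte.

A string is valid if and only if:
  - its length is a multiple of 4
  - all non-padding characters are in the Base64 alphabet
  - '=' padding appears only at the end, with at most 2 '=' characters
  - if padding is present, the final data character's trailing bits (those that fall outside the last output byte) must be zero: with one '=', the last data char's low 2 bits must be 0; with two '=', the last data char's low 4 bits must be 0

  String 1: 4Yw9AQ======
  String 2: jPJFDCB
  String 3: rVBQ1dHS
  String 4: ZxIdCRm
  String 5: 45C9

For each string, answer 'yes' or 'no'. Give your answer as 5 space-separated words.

Answer: no no yes no yes

Derivation:
String 1: '4Yw9AQ======' → invalid (6 pad chars (max 2))
String 2: 'jPJFDCB' → invalid (len=7 not mult of 4)
String 3: 'rVBQ1dHS' → valid
String 4: 'ZxIdCRm' → invalid (len=7 not mult of 4)
String 5: '45C9' → valid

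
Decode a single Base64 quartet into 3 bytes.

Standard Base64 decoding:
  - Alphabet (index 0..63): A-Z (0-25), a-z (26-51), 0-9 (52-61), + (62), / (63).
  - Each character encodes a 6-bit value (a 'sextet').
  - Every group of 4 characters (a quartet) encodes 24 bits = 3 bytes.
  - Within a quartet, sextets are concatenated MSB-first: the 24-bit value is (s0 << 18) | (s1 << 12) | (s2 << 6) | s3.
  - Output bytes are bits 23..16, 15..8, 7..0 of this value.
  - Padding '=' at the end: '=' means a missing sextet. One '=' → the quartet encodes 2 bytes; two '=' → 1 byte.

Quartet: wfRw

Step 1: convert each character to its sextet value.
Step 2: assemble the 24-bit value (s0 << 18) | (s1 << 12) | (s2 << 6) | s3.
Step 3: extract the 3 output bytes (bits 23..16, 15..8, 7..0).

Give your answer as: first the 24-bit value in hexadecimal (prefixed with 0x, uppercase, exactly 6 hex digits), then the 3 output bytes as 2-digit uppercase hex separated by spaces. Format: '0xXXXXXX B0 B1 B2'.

Sextets: w=48, f=31, R=17, w=48
24-bit: (48<<18) | (31<<12) | (17<<6) | 48
      = 0xC00000 | 0x01F000 | 0x000440 | 0x000030
      = 0xC1F470
Bytes: (v>>16)&0xFF=C1, (v>>8)&0xFF=F4, v&0xFF=70

Answer: 0xC1F470 C1 F4 70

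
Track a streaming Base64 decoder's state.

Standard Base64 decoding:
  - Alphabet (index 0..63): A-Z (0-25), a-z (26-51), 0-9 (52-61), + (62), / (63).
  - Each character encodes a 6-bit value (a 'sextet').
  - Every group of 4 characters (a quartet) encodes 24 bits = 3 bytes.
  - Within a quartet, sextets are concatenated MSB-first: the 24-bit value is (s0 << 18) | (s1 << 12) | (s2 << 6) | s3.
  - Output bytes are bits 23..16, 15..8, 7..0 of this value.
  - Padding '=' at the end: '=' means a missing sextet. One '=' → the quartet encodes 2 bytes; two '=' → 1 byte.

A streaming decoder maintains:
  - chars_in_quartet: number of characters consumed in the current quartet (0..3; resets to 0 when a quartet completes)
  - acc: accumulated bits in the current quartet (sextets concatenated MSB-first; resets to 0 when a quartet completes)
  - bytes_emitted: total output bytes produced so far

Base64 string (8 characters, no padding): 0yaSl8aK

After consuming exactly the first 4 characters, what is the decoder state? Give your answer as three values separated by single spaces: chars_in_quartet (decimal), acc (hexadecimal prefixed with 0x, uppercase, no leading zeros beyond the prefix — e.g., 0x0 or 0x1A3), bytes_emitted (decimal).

After char 0 ('0'=52): chars_in_quartet=1 acc=0x34 bytes_emitted=0
After char 1 ('y'=50): chars_in_quartet=2 acc=0xD32 bytes_emitted=0
After char 2 ('a'=26): chars_in_quartet=3 acc=0x34C9A bytes_emitted=0
After char 3 ('S'=18): chars_in_quartet=4 acc=0xD32692 -> emit D3 26 92, reset; bytes_emitted=3

Answer: 0 0x0 3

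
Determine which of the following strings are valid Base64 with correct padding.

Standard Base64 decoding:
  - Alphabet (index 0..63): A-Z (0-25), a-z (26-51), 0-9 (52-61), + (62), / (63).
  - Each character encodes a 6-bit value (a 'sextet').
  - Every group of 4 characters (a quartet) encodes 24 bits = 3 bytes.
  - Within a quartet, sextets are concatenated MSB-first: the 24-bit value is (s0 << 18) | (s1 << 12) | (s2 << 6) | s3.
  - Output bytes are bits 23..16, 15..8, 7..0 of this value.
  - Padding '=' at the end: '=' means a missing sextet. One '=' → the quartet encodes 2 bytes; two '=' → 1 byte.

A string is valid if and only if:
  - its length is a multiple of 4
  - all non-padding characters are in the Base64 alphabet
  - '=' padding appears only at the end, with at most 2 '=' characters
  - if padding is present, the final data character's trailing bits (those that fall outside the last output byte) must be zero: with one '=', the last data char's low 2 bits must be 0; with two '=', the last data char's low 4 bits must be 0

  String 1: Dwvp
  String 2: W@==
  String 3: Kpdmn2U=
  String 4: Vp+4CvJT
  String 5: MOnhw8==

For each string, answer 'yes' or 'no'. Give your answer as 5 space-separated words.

String 1: 'Dwvp' → valid
String 2: 'W@==' → invalid (bad char(s): ['@'])
String 3: 'Kpdmn2U=' → valid
String 4: 'Vp+4CvJT' → valid
String 5: 'MOnhw8==' → invalid (bad trailing bits)

Answer: yes no yes yes no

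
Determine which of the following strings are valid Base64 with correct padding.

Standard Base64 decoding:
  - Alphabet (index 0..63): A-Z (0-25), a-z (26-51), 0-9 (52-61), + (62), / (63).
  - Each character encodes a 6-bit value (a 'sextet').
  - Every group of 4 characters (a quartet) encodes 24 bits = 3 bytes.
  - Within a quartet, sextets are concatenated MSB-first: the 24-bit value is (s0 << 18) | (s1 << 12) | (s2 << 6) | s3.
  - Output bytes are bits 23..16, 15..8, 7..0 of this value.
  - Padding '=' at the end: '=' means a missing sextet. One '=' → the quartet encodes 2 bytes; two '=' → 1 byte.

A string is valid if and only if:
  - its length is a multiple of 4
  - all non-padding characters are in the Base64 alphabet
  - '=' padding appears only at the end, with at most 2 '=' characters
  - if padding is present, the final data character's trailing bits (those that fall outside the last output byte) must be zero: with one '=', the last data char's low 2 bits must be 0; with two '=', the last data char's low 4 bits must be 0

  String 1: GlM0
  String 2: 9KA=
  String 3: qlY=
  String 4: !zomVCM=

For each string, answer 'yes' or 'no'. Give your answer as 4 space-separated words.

String 1: 'GlM0' → valid
String 2: '9KA=' → valid
String 3: 'qlY=' → valid
String 4: '!zomVCM=' → invalid (bad char(s): ['!'])

Answer: yes yes yes no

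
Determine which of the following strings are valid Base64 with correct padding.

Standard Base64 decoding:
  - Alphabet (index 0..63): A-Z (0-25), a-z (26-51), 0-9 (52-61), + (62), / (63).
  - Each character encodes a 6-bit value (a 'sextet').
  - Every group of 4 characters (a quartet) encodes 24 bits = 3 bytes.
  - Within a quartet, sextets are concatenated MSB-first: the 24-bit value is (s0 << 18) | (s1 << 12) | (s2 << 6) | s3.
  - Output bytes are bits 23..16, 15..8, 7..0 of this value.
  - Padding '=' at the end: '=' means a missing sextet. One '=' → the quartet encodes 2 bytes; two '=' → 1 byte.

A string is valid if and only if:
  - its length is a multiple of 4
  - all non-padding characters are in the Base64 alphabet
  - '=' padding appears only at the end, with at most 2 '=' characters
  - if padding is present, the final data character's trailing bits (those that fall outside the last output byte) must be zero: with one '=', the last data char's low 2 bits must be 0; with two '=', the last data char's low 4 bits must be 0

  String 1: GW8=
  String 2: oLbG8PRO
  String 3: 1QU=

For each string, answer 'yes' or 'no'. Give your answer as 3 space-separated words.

String 1: 'GW8=' → valid
String 2: 'oLbG8PRO' → valid
String 3: '1QU=' → valid

Answer: yes yes yes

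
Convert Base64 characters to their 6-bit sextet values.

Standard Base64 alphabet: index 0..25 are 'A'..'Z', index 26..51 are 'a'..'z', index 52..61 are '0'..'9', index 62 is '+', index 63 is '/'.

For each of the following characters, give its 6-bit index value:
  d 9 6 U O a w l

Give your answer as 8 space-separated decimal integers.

Answer: 29 61 58 20 14 26 48 37

Derivation:
'd': a..z range, 26 + ord('d') − ord('a') = 29
'9': 0..9 range, 52 + ord('9') − ord('0') = 61
'6': 0..9 range, 52 + ord('6') − ord('0') = 58
'U': A..Z range, ord('U') − ord('A') = 20
'O': A..Z range, ord('O') − ord('A') = 14
'a': a..z range, 26 + ord('a') − ord('a') = 26
'w': a..z range, 26 + ord('w') − ord('a') = 48
'l': a..z range, 26 + ord('l') − ord('a') = 37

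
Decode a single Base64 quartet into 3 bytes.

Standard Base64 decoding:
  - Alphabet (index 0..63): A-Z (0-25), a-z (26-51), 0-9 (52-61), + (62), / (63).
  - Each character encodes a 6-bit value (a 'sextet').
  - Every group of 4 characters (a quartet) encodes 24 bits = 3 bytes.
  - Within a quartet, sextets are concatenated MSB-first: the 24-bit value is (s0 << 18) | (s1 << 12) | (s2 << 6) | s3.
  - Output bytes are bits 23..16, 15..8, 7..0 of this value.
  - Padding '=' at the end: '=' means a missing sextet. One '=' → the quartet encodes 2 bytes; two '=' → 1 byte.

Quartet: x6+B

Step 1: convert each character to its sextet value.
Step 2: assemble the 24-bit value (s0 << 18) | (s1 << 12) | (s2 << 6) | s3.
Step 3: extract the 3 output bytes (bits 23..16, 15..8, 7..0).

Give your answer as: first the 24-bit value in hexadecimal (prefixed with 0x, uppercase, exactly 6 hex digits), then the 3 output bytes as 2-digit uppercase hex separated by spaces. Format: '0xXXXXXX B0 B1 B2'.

Answer: 0xC7AF81 C7 AF 81

Derivation:
Sextets: x=49, 6=58, +=62, B=1
24-bit: (49<<18) | (58<<12) | (62<<6) | 1
      = 0xC40000 | 0x03A000 | 0x000F80 | 0x000001
      = 0xC7AF81
Bytes: (v>>16)&0xFF=C7, (v>>8)&0xFF=AF, v&0xFF=81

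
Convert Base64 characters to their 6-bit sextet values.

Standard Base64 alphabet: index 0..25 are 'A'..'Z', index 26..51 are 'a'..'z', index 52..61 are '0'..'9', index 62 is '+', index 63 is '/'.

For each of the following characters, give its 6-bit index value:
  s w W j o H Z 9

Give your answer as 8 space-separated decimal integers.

Answer: 44 48 22 35 40 7 25 61

Derivation:
's': a..z range, 26 + ord('s') − ord('a') = 44
'w': a..z range, 26 + ord('w') − ord('a') = 48
'W': A..Z range, ord('W') − ord('A') = 22
'j': a..z range, 26 + ord('j') − ord('a') = 35
'o': a..z range, 26 + ord('o') − ord('a') = 40
'H': A..Z range, ord('H') − ord('A') = 7
'Z': A..Z range, ord('Z') − ord('A') = 25
'9': 0..9 range, 52 + ord('9') − ord('0') = 61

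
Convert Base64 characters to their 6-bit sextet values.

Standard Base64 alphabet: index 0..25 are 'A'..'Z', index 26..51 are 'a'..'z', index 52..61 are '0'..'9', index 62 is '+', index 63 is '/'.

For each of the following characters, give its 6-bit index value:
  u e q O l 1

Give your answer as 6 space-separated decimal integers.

'u': a..z range, 26 + ord('u') − ord('a') = 46
'e': a..z range, 26 + ord('e') − ord('a') = 30
'q': a..z range, 26 + ord('q') − ord('a') = 42
'O': A..Z range, ord('O') − ord('A') = 14
'l': a..z range, 26 + ord('l') − ord('a') = 37
'1': 0..9 range, 52 + ord('1') − ord('0') = 53

Answer: 46 30 42 14 37 53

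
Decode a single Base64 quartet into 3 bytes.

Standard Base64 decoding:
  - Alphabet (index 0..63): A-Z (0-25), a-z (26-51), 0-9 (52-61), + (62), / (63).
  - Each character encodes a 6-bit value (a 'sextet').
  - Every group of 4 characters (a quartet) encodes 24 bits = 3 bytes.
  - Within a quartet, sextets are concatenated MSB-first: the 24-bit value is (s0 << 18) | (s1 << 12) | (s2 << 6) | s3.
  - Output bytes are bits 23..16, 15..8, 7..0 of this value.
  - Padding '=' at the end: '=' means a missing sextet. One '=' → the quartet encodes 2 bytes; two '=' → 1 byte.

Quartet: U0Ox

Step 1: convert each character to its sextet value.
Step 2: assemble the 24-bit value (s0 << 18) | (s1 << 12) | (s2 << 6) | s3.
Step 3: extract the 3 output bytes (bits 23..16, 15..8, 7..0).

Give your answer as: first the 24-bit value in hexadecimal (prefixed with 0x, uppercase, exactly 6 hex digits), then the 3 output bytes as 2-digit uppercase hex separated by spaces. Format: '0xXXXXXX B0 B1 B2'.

Sextets: U=20, 0=52, O=14, x=49
24-bit: (20<<18) | (52<<12) | (14<<6) | 49
      = 0x500000 | 0x034000 | 0x000380 | 0x000031
      = 0x5343B1
Bytes: (v>>16)&0xFF=53, (v>>8)&0xFF=43, v&0xFF=B1

Answer: 0x5343B1 53 43 B1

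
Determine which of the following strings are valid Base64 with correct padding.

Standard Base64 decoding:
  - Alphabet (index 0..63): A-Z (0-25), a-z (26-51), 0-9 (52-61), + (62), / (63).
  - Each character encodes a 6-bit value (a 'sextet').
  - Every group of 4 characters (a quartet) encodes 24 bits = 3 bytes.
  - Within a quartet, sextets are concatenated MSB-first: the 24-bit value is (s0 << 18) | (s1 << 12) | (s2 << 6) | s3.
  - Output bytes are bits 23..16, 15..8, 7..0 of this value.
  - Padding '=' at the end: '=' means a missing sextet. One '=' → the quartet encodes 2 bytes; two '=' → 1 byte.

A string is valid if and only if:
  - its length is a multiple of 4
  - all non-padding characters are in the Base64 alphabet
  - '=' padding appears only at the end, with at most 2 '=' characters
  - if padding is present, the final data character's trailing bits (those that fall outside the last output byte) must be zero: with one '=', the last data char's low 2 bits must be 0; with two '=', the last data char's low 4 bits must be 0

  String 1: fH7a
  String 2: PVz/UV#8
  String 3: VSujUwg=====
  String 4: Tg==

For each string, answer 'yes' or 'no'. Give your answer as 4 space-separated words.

String 1: 'fH7a' → valid
String 2: 'PVz/UV#8' → invalid (bad char(s): ['#'])
String 3: 'VSujUwg=====' → invalid (5 pad chars (max 2))
String 4: 'Tg==' → valid

Answer: yes no no yes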